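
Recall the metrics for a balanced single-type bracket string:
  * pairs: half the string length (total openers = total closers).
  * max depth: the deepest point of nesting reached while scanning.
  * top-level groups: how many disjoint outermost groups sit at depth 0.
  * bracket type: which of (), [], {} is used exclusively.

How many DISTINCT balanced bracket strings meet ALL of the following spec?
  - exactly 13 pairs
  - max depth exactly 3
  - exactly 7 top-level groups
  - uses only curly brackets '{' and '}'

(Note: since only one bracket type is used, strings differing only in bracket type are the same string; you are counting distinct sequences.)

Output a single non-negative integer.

Answer: 5397

Derivation:
Spec: pairs=13 depth=3 groups=7
Count(depth <= 3) = 6321
Count(depth <= 2) = 924
Count(depth == 3) = 6321 - 924 = 5397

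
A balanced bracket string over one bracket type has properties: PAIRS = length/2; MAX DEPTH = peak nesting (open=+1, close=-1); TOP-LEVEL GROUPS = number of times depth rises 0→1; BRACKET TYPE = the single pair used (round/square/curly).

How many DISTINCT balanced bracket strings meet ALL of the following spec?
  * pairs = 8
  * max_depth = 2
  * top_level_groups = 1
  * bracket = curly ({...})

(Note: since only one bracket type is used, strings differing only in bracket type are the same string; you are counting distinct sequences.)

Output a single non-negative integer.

Answer: 1

Derivation:
Spec: pairs=8 depth=2 groups=1
Count(depth <= 2) = 1
Count(depth <= 1) = 0
Count(depth == 2) = 1 - 0 = 1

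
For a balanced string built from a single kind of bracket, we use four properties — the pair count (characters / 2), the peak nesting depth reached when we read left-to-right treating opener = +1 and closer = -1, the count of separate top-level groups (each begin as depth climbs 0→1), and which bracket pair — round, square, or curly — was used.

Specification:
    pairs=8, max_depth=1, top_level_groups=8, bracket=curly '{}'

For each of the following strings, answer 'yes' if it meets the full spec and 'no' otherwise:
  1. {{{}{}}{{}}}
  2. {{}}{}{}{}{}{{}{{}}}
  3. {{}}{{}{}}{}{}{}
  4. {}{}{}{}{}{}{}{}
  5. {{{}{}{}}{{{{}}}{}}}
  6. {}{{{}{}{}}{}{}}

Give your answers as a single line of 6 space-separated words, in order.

Answer: no no no yes no no

Derivation:
String 1 '{{{}{}}{{}}}': depth seq [1 2 3 2 3 2 1 2 3 2 1 0]
  -> pairs=6 depth=3 groups=1 -> no
String 2 '{{}}{}{}{}{}{{}{{}}}': depth seq [1 2 1 0 1 0 1 0 1 0 1 0 1 2 1 2 3 2 1 0]
  -> pairs=10 depth=3 groups=6 -> no
String 3 '{{}}{{}{}}{}{}{}': depth seq [1 2 1 0 1 2 1 2 1 0 1 0 1 0 1 0]
  -> pairs=8 depth=2 groups=5 -> no
String 4 '{}{}{}{}{}{}{}{}': depth seq [1 0 1 0 1 0 1 0 1 0 1 0 1 0 1 0]
  -> pairs=8 depth=1 groups=8 -> yes
String 5 '{{{}{}{}}{{{{}}}{}}}': depth seq [1 2 3 2 3 2 3 2 1 2 3 4 5 4 3 2 3 2 1 0]
  -> pairs=10 depth=5 groups=1 -> no
String 6 '{}{{{}{}{}}{}{}}': depth seq [1 0 1 2 3 2 3 2 3 2 1 2 1 2 1 0]
  -> pairs=8 depth=3 groups=2 -> no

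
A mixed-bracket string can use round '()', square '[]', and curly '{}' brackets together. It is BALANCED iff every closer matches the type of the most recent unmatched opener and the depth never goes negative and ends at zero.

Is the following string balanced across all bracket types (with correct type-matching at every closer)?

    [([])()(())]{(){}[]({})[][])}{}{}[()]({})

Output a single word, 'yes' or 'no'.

Answer: no

Derivation:
pos 0: push '['; stack = [
pos 1: push '('; stack = [(
pos 2: push '['; stack = [([
pos 3: ']' matches '['; pop; stack = [(
pos 4: ')' matches '('; pop; stack = [
pos 5: push '('; stack = [(
pos 6: ')' matches '('; pop; stack = [
pos 7: push '('; stack = [(
pos 8: push '('; stack = [((
pos 9: ')' matches '('; pop; stack = [(
pos 10: ')' matches '('; pop; stack = [
pos 11: ']' matches '['; pop; stack = (empty)
pos 12: push '{'; stack = {
pos 13: push '('; stack = {(
pos 14: ')' matches '('; pop; stack = {
pos 15: push '{'; stack = {{
pos 16: '}' matches '{'; pop; stack = {
pos 17: push '['; stack = {[
pos 18: ']' matches '['; pop; stack = {
pos 19: push '('; stack = {(
pos 20: push '{'; stack = {({
pos 21: '}' matches '{'; pop; stack = {(
pos 22: ')' matches '('; pop; stack = {
pos 23: push '['; stack = {[
pos 24: ']' matches '['; pop; stack = {
pos 25: push '['; stack = {[
pos 26: ']' matches '['; pop; stack = {
pos 27: saw closer ')' but top of stack is '{' (expected '}') → INVALID
Verdict: type mismatch at position 27: ')' closes '{' → no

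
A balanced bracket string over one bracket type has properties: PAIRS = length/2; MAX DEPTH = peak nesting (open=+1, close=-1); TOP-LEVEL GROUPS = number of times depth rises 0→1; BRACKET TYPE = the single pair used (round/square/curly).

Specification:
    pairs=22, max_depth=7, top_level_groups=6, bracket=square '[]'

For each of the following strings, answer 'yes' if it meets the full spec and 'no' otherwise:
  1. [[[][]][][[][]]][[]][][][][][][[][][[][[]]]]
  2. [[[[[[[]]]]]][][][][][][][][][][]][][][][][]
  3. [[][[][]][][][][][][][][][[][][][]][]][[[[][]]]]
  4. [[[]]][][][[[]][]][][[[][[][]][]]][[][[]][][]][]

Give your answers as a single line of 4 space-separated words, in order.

Answer: no yes no no

Derivation:
String 1 '[[[][]][][[][]]][[]][][][][][][[][][[][[]]]]': depth seq [1 2 3 2 3 2 1 2 1 2 3 2 3 2 1 0 1 2 1 0 1 0 1 0 1 0 1 0 1 0 1 2 1 2 1 2 3 2 3 4 3 2 1 0]
  -> pairs=22 depth=4 groups=8 -> no
String 2 '[[[[[[[]]]]]][][][][][][][][][][]][][][][][]': depth seq [1 2 3 4 5 6 7 6 5 4 3 2 1 2 1 2 1 2 1 2 1 2 1 2 1 2 1 2 1 2 1 2 1 0 1 0 1 0 1 0 1 0 1 0]
  -> pairs=22 depth=7 groups=6 -> yes
String 3 '[[][[][]][][][][][][][][][[][][][]][]][[[[][]]]]': depth seq [1 2 1 2 3 2 3 2 1 2 1 2 1 2 1 2 1 2 1 2 1 2 1 2 1 2 3 2 3 2 3 2 3 2 1 2 1 0 1 2 3 4 3 4 3 2 1 0]
  -> pairs=24 depth=4 groups=2 -> no
String 4 '[[[]]][][][[[]][]][][[[][[][]][]]][[][[]][][]][]': depth seq [1 2 3 2 1 0 1 0 1 0 1 2 3 2 1 2 1 0 1 0 1 2 3 2 3 4 3 4 3 2 3 2 1 0 1 2 1 2 3 2 1 2 1 2 1 0 1 0]
  -> pairs=24 depth=4 groups=8 -> no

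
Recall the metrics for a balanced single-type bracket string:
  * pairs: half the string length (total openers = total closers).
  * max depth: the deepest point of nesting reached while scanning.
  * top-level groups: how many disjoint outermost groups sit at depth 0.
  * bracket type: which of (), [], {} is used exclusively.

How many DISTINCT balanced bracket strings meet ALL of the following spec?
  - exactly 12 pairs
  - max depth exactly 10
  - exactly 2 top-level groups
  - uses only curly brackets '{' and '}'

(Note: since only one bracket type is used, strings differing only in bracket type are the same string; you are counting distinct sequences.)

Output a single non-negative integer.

Answer: 36

Derivation:
Spec: pairs=12 depth=10 groups=2
Count(depth <= 10) = 58784
Count(depth <= 9) = 58748
Count(depth == 10) = 58784 - 58748 = 36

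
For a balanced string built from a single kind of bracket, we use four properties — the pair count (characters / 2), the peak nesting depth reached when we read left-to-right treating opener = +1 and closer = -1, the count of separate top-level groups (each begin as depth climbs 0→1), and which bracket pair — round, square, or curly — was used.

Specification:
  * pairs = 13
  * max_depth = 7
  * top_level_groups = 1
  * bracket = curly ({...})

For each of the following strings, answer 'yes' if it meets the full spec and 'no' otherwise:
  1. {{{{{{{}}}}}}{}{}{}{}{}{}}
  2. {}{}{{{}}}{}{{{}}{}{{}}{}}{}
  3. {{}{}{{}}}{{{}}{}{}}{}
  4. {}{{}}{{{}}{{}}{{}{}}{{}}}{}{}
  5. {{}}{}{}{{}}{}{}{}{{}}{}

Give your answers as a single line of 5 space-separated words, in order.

String 1 '{{{{{{{}}}}}}{}{}{}{}{}{}}': depth seq [1 2 3 4 5 6 7 6 5 4 3 2 1 2 1 2 1 2 1 2 1 2 1 2 1 0]
  -> pairs=13 depth=7 groups=1 -> yes
String 2 '{}{}{{{}}}{}{{{}}{}{{}}{}}{}': depth seq [1 0 1 0 1 2 3 2 1 0 1 0 1 2 3 2 1 2 1 2 3 2 1 2 1 0 1 0]
  -> pairs=14 depth=3 groups=6 -> no
String 3 '{{}{}{{}}}{{{}}{}{}}{}': depth seq [1 2 1 2 1 2 3 2 1 0 1 2 3 2 1 2 1 2 1 0 1 0]
  -> pairs=11 depth=3 groups=3 -> no
String 4 '{}{{}}{{{}}{{}}{{}{}}{{}}}{}{}': depth seq [1 0 1 2 1 0 1 2 3 2 1 2 3 2 1 2 3 2 3 2 1 2 3 2 1 0 1 0 1 0]
  -> pairs=15 depth=3 groups=5 -> no
String 5 '{{}}{}{}{{}}{}{}{}{{}}{}': depth seq [1 2 1 0 1 0 1 0 1 2 1 0 1 0 1 0 1 0 1 2 1 0 1 0]
  -> pairs=12 depth=2 groups=9 -> no

Answer: yes no no no no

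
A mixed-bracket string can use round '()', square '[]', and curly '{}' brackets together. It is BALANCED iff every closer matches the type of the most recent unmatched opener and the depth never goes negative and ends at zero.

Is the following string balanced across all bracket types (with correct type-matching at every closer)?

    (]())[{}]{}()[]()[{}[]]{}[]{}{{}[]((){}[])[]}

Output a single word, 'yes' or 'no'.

pos 0: push '('; stack = (
pos 1: saw closer ']' but top of stack is '(' (expected ')') → INVALID
Verdict: type mismatch at position 1: ']' closes '(' → no

Answer: no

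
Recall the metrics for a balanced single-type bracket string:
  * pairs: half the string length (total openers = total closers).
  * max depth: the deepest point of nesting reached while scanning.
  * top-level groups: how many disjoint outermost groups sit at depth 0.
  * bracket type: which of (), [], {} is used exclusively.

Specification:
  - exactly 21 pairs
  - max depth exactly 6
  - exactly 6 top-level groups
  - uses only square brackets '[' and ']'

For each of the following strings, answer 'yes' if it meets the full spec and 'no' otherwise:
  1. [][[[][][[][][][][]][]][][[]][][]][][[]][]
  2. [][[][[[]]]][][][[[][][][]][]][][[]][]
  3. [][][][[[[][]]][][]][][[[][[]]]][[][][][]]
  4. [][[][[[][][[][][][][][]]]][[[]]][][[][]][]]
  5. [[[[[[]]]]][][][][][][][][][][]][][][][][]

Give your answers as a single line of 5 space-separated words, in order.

Answer: no no no no yes

Derivation:
String 1 '[][[[][][[][][][][]][]][][[]][][]][][[]][]': depth seq [1 0 1 2 3 2 3 2 3 4 3 4 3 4 3 4 3 4 3 2 3 2 1 2 1 2 3 2 1 2 1 2 1 0 1 0 1 2 1 0 1 0]
  -> pairs=21 depth=4 groups=5 -> no
String 2 '[][[][[[]]]][][][[[][][][]][]][][[]][]': depth seq [1 0 1 2 1 2 3 4 3 2 1 0 1 0 1 0 1 2 3 2 3 2 3 2 3 2 1 2 1 0 1 0 1 2 1 0 1 0]
  -> pairs=19 depth=4 groups=8 -> no
String 3 '[][][][[[[][]]][][]][][[[][[]]]][[][][][]]': depth seq [1 0 1 0 1 0 1 2 3 4 3 4 3 2 1 2 1 2 1 0 1 0 1 2 3 2 3 4 3 2 1 0 1 2 1 2 1 2 1 2 1 0]
  -> pairs=21 depth=4 groups=7 -> no
String 4 '[][[][[[][][[][][][][][]]]][[[]]][][[][]][]]': depth seq [1 0 1 2 1 2 3 4 3 4 3 4 5 4 5 4 5 4 5 4 5 4 5 4 3 2 1 2 3 4 3 2 1 2 1 2 3 2 3 2 1 2 1 0]
  -> pairs=22 depth=5 groups=2 -> no
String 5 '[[[[[[]]]]][][][][][][][][][][]][][][][][]': depth seq [1 2 3 4 5 6 5 4 3 2 1 2 1 2 1 2 1 2 1 2 1 2 1 2 1 2 1 2 1 2 1 0 1 0 1 0 1 0 1 0 1 0]
  -> pairs=21 depth=6 groups=6 -> yes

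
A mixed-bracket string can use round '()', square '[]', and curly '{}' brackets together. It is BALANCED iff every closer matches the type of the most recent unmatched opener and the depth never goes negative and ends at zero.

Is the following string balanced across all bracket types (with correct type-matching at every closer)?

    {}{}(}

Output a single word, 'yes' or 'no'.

pos 0: push '{'; stack = {
pos 1: '}' matches '{'; pop; stack = (empty)
pos 2: push '{'; stack = {
pos 3: '}' matches '{'; pop; stack = (empty)
pos 4: push '('; stack = (
pos 5: saw closer '}' but top of stack is '(' (expected ')') → INVALID
Verdict: type mismatch at position 5: '}' closes '(' → no

Answer: no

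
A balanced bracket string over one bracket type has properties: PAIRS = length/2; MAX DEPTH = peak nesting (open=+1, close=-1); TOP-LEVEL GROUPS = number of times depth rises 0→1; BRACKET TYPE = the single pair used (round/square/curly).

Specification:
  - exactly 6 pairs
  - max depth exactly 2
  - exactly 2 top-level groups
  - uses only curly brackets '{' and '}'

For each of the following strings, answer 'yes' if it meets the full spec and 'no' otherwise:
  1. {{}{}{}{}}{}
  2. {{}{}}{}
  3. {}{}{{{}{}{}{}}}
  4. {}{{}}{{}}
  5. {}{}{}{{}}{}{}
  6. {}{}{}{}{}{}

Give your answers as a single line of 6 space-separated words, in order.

String 1 '{{}{}{}{}}{}': depth seq [1 2 1 2 1 2 1 2 1 0 1 0]
  -> pairs=6 depth=2 groups=2 -> yes
String 2 '{{}{}}{}': depth seq [1 2 1 2 1 0 1 0]
  -> pairs=4 depth=2 groups=2 -> no
String 3 '{}{}{{{}{}{}{}}}': depth seq [1 0 1 0 1 2 3 2 3 2 3 2 3 2 1 0]
  -> pairs=8 depth=3 groups=3 -> no
String 4 '{}{{}}{{}}': depth seq [1 0 1 2 1 0 1 2 1 0]
  -> pairs=5 depth=2 groups=3 -> no
String 5 '{}{}{}{{}}{}{}': depth seq [1 0 1 0 1 0 1 2 1 0 1 0 1 0]
  -> pairs=7 depth=2 groups=6 -> no
String 6 '{}{}{}{}{}{}': depth seq [1 0 1 0 1 0 1 0 1 0 1 0]
  -> pairs=6 depth=1 groups=6 -> no

Answer: yes no no no no no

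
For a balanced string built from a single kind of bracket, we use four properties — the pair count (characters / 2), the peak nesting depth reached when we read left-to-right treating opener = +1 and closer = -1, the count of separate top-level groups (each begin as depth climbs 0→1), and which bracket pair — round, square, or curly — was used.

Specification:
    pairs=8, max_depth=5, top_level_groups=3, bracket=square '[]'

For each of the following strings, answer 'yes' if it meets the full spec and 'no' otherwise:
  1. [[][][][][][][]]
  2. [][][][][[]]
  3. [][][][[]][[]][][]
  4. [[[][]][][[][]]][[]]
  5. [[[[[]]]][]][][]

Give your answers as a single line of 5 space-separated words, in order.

String 1 '[[][][][][][][]]': depth seq [1 2 1 2 1 2 1 2 1 2 1 2 1 2 1 0]
  -> pairs=8 depth=2 groups=1 -> no
String 2 '[][][][][[]]': depth seq [1 0 1 0 1 0 1 0 1 2 1 0]
  -> pairs=6 depth=2 groups=5 -> no
String 3 '[][][][[]][[]][][]': depth seq [1 0 1 0 1 0 1 2 1 0 1 2 1 0 1 0 1 0]
  -> pairs=9 depth=2 groups=7 -> no
String 4 '[[[][]][][[][]]][[]]': depth seq [1 2 3 2 3 2 1 2 1 2 3 2 3 2 1 0 1 2 1 0]
  -> pairs=10 depth=3 groups=2 -> no
String 5 '[[[[[]]]][]][][]': depth seq [1 2 3 4 5 4 3 2 1 2 1 0 1 0 1 0]
  -> pairs=8 depth=5 groups=3 -> yes

Answer: no no no no yes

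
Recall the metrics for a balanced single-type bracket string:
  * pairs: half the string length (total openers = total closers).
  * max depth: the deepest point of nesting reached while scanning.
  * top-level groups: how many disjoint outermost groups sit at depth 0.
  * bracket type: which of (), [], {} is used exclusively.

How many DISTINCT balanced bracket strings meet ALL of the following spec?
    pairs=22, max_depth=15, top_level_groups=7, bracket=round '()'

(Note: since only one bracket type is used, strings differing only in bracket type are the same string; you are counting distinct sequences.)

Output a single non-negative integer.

Answer: 231

Derivation:
Spec: pairs=22 depth=15 groups=7
Count(depth <= 15) = 1771605353
Count(depth <= 14) = 1771605122
Count(depth == 15) = 1771605353 - 1771605122 = 231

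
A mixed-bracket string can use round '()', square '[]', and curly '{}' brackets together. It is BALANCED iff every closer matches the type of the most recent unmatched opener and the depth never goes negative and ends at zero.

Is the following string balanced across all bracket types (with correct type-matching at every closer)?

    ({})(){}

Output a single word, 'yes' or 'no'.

Answer: yes

Derivation:
pos 0: push '('; stack = (
pos 1: push '{'; stack = ({
pos 2: '}' matches '{'; pop; stack = (
pos 3: ')' matches '('; pop; stack = (empty)
pos 4: push '('; stack = (
pos 5: ')' matches '('; pop; stack = (empty)
pos 6: push '{'; stack = {
pos 7: '}' matches '{'; pop; stack = (empty)
end: stack empty → VALID
Verdict: properly nested → yes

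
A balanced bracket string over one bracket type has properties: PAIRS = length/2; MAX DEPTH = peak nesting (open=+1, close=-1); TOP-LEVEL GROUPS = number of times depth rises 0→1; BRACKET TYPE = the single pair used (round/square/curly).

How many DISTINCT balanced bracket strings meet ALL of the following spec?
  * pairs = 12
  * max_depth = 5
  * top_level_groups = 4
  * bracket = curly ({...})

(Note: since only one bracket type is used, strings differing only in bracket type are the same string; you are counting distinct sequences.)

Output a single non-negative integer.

Answer: 5846

Derivation:
Spec: pairs=12 depth=5 groups=4
Count(depth <= 5) = 22610
Count(depth <= 4) = 16764
Count(depth == 5) = 22610 - 16764 = 5846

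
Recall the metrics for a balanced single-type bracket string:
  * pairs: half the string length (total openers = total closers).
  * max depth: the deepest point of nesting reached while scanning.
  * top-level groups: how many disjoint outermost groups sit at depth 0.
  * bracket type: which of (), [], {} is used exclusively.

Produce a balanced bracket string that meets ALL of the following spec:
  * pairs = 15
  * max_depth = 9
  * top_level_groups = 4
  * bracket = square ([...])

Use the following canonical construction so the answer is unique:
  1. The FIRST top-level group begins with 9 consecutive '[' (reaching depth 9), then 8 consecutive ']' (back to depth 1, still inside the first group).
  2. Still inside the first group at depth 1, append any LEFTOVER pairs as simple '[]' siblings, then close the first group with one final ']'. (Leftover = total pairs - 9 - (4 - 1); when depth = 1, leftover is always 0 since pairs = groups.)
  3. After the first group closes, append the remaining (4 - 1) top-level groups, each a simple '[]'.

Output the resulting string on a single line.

Answer: [[[[[[[[[]]]]]]]][][][]][][][]

Derivation:
Spec: pairs=15 depth=9 groups=4
Leftover pairs = 15 - 9 - (4-1) = 3
First group: deep chain of depth 9 + 3 sibling pairs
Remaining 3 groups: simple '[]' each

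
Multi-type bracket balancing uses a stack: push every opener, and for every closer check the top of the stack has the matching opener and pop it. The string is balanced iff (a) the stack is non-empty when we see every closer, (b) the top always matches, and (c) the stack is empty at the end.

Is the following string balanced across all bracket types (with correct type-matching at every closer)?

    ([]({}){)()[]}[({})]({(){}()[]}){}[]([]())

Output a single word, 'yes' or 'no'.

pos 0: push '('; stack = (
pos 1: push '['; stack = ([
pos 2: ']' matches '['; pop; stack = (
pos 3: push '('; stack = ((
pos 4: push '{'; stack = (({
pos 5: '}' matches '{'; pop; stack = ((
pos 6: ')' matches '('; pop; stack = (
pos 7: push '{'; stack = ({
pos 8: saw closer ')' but top of stack is '{' (expected '}') → INVALID
Verdict: type mismatch at position 8: ')' closes '{' → no

Answer: no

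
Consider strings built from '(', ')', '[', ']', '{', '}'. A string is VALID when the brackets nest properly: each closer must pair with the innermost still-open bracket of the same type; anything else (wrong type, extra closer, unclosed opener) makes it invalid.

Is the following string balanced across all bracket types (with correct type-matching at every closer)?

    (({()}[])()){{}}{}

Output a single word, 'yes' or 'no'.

Answer: yes

Derivation:
pos 0: push '('; stack = (
pos 1: push '('; stack = ((
pos 2: push '{'; stack = (({
pos 3: push '('; stack = (({(
pos 4: ')' matches '('; pop; stack = (({
pos 5: '}' matches '{'; pop; stack = ((
pos 6: push '['; stack = (([
pos 7: ']' matches '['; pop; stack = ((
pos 8: ')' matches '('; pop; stack = (
pos 9: push '('; stack = ((
pos 10: ')' matches '('; pop; stack = (
pos 11: ')' matches '('; pop; stack = (empty)
pos 12: push '{'; stack = {
pos 13: push '{'; stack = {{
pos 14: '}' matches '{'; pop; stack = {
pos 15: '}' matches '{'; pop; stack = (empty)
pos 16: push '{'; stack = {
pos 17: '}' matches '{'; pop; stack = (empty)
end: stack empty → VALID
Verdict: properly nested → yes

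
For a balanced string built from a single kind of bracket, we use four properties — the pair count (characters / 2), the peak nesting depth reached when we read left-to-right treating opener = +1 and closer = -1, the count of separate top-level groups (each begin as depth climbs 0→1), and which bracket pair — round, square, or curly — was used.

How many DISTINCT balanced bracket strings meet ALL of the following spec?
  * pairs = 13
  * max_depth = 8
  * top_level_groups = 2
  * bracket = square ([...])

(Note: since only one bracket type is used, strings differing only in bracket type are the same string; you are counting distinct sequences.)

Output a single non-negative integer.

Answer: 8556

Derivation:
Spec: pairs=13 depth=8 groups=2
Count(depth <= 8) = 205436
Count(depth <= 7) = 196880
Count(depth == 8) = 205436 - 196880 = 8556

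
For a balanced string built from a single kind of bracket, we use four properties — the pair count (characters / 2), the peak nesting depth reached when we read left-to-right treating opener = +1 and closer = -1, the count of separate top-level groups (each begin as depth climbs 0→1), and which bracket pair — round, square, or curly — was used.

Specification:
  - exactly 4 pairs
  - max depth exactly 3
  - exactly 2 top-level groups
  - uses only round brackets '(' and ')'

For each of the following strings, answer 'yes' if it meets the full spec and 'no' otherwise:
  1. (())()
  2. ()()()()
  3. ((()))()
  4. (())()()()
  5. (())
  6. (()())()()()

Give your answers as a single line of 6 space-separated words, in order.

String 1 '(())()': depth seq [1 2 1 0 1 0]
  -> pairs=3 depth=2 groups=2 -> no
String 2 '()()()()': depth seq [1 0 1 0 1 0 1 0]
  -> pairs=4 depth=1 groups=4 -> no
String 3 '((()))()': depth seq [1 2 3 2 1 0 1 0]
  -> pairs=4 depth=3 groups=2 -> yes
String 4 '(())()()()': depth seq [1 2 1 0 1 0 1 0 1 0]
  -> pairs=5 depth=2 groups=4 -> no
String 5 '(())': depth seq [1 2 1 0]
  -> pairs=2 depth=2 groups=1 -> no
String 6 '(()())()()()': depth seq [1 2 1 2 1 0 1 0 1 0 1 0]
  -> pairs=6 depth=2 groups=4 -> no

Answer: no no yes no no no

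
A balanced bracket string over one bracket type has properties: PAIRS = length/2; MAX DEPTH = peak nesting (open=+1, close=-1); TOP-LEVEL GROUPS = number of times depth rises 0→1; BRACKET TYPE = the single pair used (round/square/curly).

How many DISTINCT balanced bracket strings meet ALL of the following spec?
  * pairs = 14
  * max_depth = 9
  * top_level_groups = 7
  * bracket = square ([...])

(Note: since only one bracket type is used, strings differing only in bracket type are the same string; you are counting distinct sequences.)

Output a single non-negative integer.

Spec: pairs=14 depth=9 groups=7
Count(depth <= 9) = 38760
Count(depth <= 8) = 38760
Count(depth == 9) = 38760 - 38760 = 0

Answer: 0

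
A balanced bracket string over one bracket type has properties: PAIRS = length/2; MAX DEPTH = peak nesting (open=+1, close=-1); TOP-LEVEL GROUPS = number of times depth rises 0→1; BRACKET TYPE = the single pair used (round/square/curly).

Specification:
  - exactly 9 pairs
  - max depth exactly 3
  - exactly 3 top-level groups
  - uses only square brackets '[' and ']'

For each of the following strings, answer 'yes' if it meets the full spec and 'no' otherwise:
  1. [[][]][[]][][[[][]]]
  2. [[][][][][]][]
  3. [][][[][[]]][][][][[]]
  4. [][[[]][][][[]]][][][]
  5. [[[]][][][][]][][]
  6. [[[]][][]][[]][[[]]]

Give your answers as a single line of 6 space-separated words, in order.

Answer: no no no no yes no

Derivation:
String 1 '[[][]][[]][][[[][]]]': depth seq [1 2 1 2 1 0 1 2 1 0 1 0 1 2 3 2 3 2 1 0]
  -> pairs=10 depth=3 groups=4 -> no
String 2 '[[][][][][]][]': depth seq [1 2 1 2 1 2 1 2 1 2 1 0 1 0]
  -> pairs=7 depth=2 groups=2 -> no
String 3 '[][][[][[]]][][][][[]]': depth seq [1 0 1 0 1 2 1 2 3 2 1 0 1 0 1 0 1 0 1 2 1 0]
  -> pairs=11 depth=3 groups=7 -> no
String 4 '[][[[]][][][[]]][][][]': depth seq [1 0 1 2 3 2 1 2 1 2 1 2 3 2 1 0 1 0 1 0 1 0]
  -> pairs=11 depth=3 groups=5 -> no
String 5 '[[[]][][][][]][][]': depth seq [1 2 3 2 1 2 1 2 1 2 1 2 1 0 1 0 1 0]
  -> pairs=9 depth=3 groups=3 -> yes
String 6 '[[[]][][]][[]][[[]]]': depth seq [1 2 3 2 1 2 1 2 1 0 1 2 1 0 1 2 3 2 1 0]
  -> pairs=10 depth=3 groups=3 -> no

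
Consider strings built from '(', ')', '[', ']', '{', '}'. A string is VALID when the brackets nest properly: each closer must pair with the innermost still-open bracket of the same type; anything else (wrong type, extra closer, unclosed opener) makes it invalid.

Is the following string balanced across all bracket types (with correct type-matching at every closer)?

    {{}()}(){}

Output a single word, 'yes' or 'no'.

Answer: yes

Derivation:
pos 0: push '{'; stack = {
pos 1: push '{'; stack = {{
pos 2: '}' matches '{'; pop; stack = {
pos 3: push '('; stack = {(
pos 4: ')' matches '('; pop; stack = {
pos 5: '}' matches '{'; pop; stack = (empty)
pos 6: push '('; stack = (
pos 7: ')' matches '('; pop; stack = (empty)
pos 8: push '{'; stack = {
pos 9: '}' matches '{'; pop; stack = (empty)
end: stack empty → VALID
Verdict: properly nested → yes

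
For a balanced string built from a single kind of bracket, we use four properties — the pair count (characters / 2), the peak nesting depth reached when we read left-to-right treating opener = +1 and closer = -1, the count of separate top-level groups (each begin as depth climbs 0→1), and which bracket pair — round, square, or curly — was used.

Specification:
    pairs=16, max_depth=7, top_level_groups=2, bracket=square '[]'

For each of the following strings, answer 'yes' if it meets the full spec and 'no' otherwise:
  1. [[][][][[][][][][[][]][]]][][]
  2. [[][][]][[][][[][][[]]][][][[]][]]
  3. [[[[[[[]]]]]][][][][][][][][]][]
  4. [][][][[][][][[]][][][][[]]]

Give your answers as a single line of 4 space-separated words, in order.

Answer: no no yes no

Derivation:
String 1 '[[][][][[][][][][[][]][]]][][]': depth seq [1 2 1 2 1 2 1 2 3 2 3 2 3 2 3 2 3 4 3 4 3 2 3 2 1 0 1 0 1 0]
  -> pairs=15 depth=4 groups=3 -> no
String 2 '[[][][]][[][][[][][[]]][][][[]][]]': depth seq [1 2 1 2 1 2 1 0 1 2 1 2 1 2 3 2 3 2 3 4 3 2 1 2 1 2 1 2 3 2 1 2 1 0]
  -> pairs=17 depth=4 groups=2 -> no
String 3 '[[[[[[[]]]]]][][][][][][][][]][]': depth seq [1 2 3 4 5 6 7 6 5 4 3 2 1 2 1 2 1 2 1 2 1 2 1 2 1 2 1 2 1 0 1 0]
  -> pairs=16 depth=7 groups=2 -> yes
String 4 '[][][][[][][][[]][][][][[]]]': depth seq [1 0 1 0 1 0 1 2 1 2 1 2 1 2 3 2 1 2 1 2 1 2 1 2 3 2 1 0]
  -> pairs=14 depth=3 groups=4 -> no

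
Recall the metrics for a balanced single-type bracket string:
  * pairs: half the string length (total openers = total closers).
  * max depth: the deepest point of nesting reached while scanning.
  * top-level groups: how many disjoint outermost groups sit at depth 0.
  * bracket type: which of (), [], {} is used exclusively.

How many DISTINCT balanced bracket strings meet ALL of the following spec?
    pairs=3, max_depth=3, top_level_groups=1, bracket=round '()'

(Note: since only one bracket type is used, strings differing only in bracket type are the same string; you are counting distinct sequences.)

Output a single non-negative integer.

Answer: 1

Derivation:
Spec: pairs=3 depth=3 groups=1
Count(depth <= 3) = 2
Count(depth <= 2) = 1
Count(depth == 3) = 2 - 1 = 1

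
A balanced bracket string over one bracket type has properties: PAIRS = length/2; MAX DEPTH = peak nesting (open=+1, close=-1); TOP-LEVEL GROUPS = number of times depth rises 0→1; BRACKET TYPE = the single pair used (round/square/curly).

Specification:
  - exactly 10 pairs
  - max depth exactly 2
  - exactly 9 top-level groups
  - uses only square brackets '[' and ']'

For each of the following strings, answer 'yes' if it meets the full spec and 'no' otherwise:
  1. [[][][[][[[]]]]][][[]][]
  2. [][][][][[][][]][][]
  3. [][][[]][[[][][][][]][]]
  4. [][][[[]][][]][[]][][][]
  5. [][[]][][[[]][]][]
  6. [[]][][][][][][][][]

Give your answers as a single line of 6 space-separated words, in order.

String 1 '[[][][[][[[]]]]][][[]][]': depth seq [1 2 1 2 1 2 3 2 3 4 5 4 3 2 1 0 1 0 1 2 1 0 1 0]
  -> pairs=12 depth=5 groups=4 -> no
String 2 '[][][][][[][][]][][]': depth seq [1 0 1 0 1 0 1 0 1 2 1 2 1 2 1 0 1 0 1 0]
  -> pairs=10 depth=2 groups=7 -> no
String 3 '[][][[]][[[][][][][]][]]': depth seq [1 0 1 0 1 2 1 0 1 2 3 2 3 2 3 2 3 2 3 2 1 2 1 0]
  -> pairs=12 depth=3 groups=4 -> no
String 4 '[][][[[]][][]][[]][][][]': depth seq [1 0 1 0 1 2 3 2 1 2 1 2 1 0 1 2 1 0 1 0 1 0 1 0]
  -> pairs=12 depth=3 groups=7 -> no
String 5 '[][[]][][[[]][]][]': depth seq [1 0 1 2 1 0 1 0 1 2 3 2 1 2 1 0 1 0]
  -> pairs=9 depth=3 groups=5 -> no
String 6 '[[]][][][][][][][][]': depth seq [1 2 1 0 1 0 1 0 1 0 1 0 1 0 1 0 1 0 1 0]
  -> pairs=10 depth=2 groups=9 -> yes

Answer: no no no no no yes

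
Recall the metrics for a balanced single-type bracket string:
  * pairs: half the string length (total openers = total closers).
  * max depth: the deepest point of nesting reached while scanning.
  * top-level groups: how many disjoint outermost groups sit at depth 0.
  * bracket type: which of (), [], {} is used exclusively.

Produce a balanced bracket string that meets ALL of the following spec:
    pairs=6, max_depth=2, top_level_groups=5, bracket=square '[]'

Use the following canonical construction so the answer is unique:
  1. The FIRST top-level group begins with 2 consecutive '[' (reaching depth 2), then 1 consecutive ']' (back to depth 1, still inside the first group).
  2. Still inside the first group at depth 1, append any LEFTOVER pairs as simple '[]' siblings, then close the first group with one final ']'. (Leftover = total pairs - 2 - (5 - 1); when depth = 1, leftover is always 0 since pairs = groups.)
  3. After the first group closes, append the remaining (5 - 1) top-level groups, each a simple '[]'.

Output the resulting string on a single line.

Answer: [[]][][][][]

Derivation:
Spec: pairs=6 depth=2 groups=5
Leftover pairs = 6 - 2 - (5-1) = 0
First group: deep chain of depth 2 + 0 sibling pairs
Remaining 4 groups: simple '[]' each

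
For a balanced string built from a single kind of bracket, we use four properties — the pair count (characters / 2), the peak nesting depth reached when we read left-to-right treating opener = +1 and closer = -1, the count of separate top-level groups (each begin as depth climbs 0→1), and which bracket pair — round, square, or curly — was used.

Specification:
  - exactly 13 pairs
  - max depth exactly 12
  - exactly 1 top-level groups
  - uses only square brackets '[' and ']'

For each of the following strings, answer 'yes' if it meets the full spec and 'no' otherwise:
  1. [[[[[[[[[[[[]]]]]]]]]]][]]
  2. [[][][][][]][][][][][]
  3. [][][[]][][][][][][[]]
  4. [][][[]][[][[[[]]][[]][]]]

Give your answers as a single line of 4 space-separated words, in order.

String 1 '[[[[[[[[[[[[]]]]]]]]]]][]]': depth seq [1 2 3 4 5 6 7 8 9 10 11 12 11 10 9 8 7 6 5 4 3 2 1 2 1 0]
  -> pairs=13 depth=12 groups=1 -> yes
String 2 '[[][][][][]][][][][][]': depth seq [1 2 1 2 1 2 1 2 1 2 1 0 1 0 1 0 1 0 1 0 1 0]
  -> pairs=11 depth=2 groups=6 -> no
String 3 '[][][[]][][][][][][[]]': depth seq [1 0 1 0 1 2 1 0 1 0 1 0 1 0 1 0 1 0 1 2 1 0]
  -> pairs=11 depth=2 groups=9 -> no
String 4 '[][][[]][[][[[[]]][[]][]]]': depth seq [1 0 1 0 1 2 1 0 1 2 1 2 3 4 5 4 3 2 3 4 3 2 3 2 1 0]
  -> pairs=13 depth=5 groups=4 -> no

Answer: yes no no no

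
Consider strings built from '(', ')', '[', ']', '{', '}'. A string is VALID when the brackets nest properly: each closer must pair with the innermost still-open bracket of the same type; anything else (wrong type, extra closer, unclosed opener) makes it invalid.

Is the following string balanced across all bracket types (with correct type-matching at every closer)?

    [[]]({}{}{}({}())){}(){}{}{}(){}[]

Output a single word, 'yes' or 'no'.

Answer: yes

Derivation:
pos 0: push '['; stack = [
pos 1: push '['; stack = [[
pos 2: ']' matches '['; pop; stack = [
pos 3: ']' matches '['; pop; stack = (empty)
pos 4: push '('; stack = (
pos 5: push '{'; stack = ({
pos 6: '}' matches '{'; pop; stack = (
pos 7: push '{'; stack = ({
pos 8: '}' matches '{'; pop; stack = (
pos 9: push '{'; stack = ({
pos 10: '}' matches '{'; pop; stack = (
pos 11: push '('; stack = ((
pos 12: push '{'; stack = (({
pos 13: '}' matches '{'; pop; stack = ((
pos 14: push '('; stack = (((
pos 15: ')' matches '('; pop; stack = ((
pos 16: ')' matches '('; pop; stack = (
pos 17: ')' matches '('; pop; stack = (empty)
pos 18: push '{'; stack = {
pos 19: '}' matches '{'; pop; stack = (empty)
pos 20: push '('; stack = (
pos 21: ')' matches '('; pop; stack = (empty)
pos 22: push '{'; stack = {
pos 23: '}' matches '{'; pop; stack = (empty)
pos 24: push '{'; stack = {
pos 25: '}' matches '{'; pop; stack = (empty)
pos 26: push '{'; stack = {
pos 27: '}' matches '{'; pop; stack = (empty)
pos 28: push '('; stack = (
pos 29: ')' matches '('; pop; stack = (empty)
pos 30: push '{'; stack = {
pos 31: '}' matches '{'; pop; stack = (empty)
pos 32: push '['; stack = [
pos 33: ']' matches '['; pop; stack = (empty)
end: stack empty → VALID
Verdict: properly nested → yes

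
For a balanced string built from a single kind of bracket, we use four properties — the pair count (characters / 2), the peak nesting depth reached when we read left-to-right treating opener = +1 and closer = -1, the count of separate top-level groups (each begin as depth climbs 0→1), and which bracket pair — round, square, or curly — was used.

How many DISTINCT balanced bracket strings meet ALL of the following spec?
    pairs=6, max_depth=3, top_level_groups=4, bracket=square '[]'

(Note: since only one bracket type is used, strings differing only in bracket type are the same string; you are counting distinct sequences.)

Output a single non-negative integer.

Spec: pairs=6 depth=3 groups=4
Count(depth <= 3) = 14
Count(depth <= 2) = 10
Count(depth == 3) = 14 - 10 = 4

Answer: 4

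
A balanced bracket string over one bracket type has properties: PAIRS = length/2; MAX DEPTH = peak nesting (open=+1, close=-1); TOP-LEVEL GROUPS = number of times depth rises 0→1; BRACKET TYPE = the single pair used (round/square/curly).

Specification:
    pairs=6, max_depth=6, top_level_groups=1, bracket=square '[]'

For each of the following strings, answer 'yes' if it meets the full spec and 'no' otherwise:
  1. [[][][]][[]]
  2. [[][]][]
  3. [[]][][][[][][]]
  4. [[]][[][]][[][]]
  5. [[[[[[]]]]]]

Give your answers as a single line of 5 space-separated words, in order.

String 1 '[[][][]][[]]': depth seq [1 2 1 2 1 2 1 0 1 2 1 0]
  -> pairs=6 depth=2 groups=2 -> no
String 2 '[[][]][]': depth seq [1 2 1 2 1 0 1 0]
  -> pairs=4 depth=2 groups=2 -> no
String 3 '[[]][][][[][][]]': depth seq [1 2 1 0 1 0 1 0 1 2 1 2 1 2 1 0]
  -> pairs=8 depth=2 groups=4 -> no
String 4 '[[]][[][]][[][]]': depth seq [1 2 1 0 1 2 1 2 1 0 1 2 1 2 1 0]
  -> pairs=8 depth=2 groups=3 -> no
String 5 '[[[[[[]]]]]]': depth seq [1 2 3 4 5 6 5 4 3 2 1 0]
  -> pairs=6 depth=6 groups=1 -> yes

Answer: no no no no yes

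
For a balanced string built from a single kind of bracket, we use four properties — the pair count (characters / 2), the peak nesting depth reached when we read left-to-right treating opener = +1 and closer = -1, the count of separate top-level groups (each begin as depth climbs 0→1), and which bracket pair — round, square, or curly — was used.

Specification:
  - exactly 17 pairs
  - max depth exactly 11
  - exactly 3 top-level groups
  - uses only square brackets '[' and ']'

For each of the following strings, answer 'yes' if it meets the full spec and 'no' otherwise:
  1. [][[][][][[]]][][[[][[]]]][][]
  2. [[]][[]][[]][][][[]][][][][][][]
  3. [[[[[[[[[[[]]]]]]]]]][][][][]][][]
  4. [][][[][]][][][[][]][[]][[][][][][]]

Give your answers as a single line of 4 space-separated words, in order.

String 1 '[][[][][][[]]][][[[][[]]]][][]': depth seq [1 0 1 2 1 2 1 2 1 2 3 2 1 0 1 0 1 2 3 2 3 4 3 2 1 0 1 0 1 0]
  -> pairs=15 depth=4 groups=6 -> no
String 2 '[[]][[]][[]][][][[]][][][][][][]': depth seq [1 2 1 0 1 2 1 0 1 2 1 0 1 0 1 0 1 2 1 0 1 0 1 0 1 0 1 0 1 0 1 0]
  -> pairs=16 depth=2 groups=12 -> no
String 3 '[[[[[[[[[[[]]]]]]]]]][][][][]][][]': depth seq [1 2 3 4 5 6 7 8 9 10 11 10 9 8 7 6 5 4 3 2 1 2 1 2 1 2 1 2 1 0 1 0 1 0]
  -> pairs=17 depth=11 groups=3 -> yes
String 4 '[][][[][]][][][[][]][[]][[][][][][]]': depth seq [1 0 1 0 1 2 1 2 1 0 1 0 1 0 1 2 1 2 1 0 1 2 1 0 1 2 1 2 1 2 1 2 1 2 1 0]
  -> pairs=18 depth=2 groups=8 -> no

Answer: no no yes no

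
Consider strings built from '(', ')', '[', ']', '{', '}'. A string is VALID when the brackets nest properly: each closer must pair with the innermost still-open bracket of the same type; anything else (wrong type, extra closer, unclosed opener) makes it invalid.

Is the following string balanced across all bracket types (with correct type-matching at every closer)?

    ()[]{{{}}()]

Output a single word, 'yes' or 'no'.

pos 0: push '('; stack = (
pos 1: ')' matches '('; pop; stack = (empty)
pos 2: push '['; stack = [
pos 3: ']' matches '['; pop; stack = (empty)
pos 4: push '{'; stack = {
pos 5: push '{'; stack = {{
pos 6: push '{'; stack = {{{
pos 7: '}' matches '{'; pop; stack = {{
pos 8: '}' matches '{'; pop; stack = {
pos 9: push '('; stack = {(
pos 10: ')' matches '('; pop; stack = {
pos 11: saw closer ']' but top of stack is '{' (expected '}') → INVALID
Verdict: type mismatch at position 11: ']' closes '{' → no

Answer: no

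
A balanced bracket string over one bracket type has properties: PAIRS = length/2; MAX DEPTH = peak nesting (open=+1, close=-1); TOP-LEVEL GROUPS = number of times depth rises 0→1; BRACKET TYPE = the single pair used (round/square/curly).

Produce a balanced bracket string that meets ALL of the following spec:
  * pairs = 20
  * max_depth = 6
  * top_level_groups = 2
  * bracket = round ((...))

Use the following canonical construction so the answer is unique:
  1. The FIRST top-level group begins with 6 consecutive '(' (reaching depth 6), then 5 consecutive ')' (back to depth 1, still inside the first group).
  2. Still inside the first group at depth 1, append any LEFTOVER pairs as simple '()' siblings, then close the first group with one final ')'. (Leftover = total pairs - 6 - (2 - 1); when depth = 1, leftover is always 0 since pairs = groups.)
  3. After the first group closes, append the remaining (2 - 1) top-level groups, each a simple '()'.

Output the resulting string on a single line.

Spec: pairs=20 depth=6 groups=2
Leftover pairs = 20 - 6 - (2-1) = 13
First group: deep chain of depth 6 + 13 sibling pairs
Remaining 1 groups: simple '()' each

Answer: (((((()))))()()()()()()()()()()()()())()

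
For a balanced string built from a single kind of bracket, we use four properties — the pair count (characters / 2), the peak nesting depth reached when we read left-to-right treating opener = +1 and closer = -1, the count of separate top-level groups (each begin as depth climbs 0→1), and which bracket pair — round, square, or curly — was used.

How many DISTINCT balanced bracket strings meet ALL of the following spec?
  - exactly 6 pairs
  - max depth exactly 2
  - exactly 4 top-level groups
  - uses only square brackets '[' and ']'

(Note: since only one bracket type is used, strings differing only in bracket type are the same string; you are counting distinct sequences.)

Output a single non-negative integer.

Spec: pairs=6 depth=2 groups=4
Count(depth <= 2) = 10
Count(depth <= 1) = 0
Count(depth == 2) = 10 - 0 = 10

Answer: 10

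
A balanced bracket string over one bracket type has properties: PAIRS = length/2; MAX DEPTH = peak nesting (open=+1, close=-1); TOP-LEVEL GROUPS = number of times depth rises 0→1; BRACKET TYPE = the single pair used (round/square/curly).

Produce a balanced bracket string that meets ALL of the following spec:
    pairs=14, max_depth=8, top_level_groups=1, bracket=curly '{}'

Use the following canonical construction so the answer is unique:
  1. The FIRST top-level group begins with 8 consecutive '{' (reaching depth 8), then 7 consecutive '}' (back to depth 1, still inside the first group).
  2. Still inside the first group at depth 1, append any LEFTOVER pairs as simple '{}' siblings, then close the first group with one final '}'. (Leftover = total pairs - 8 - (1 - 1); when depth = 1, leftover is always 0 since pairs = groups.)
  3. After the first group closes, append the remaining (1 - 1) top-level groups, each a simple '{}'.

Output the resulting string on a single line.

Spec: pairs=14 depth=8 groups=1
Leftover pairs = 14 - 8 - (1-1) = 6
First group: deep chain of depth 8 + 6 sibling pairs
Remaining 0 groups: simple '{}' each

Answer: {{{{{{{{}}}}}}}{}{}{}{}{}{}}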